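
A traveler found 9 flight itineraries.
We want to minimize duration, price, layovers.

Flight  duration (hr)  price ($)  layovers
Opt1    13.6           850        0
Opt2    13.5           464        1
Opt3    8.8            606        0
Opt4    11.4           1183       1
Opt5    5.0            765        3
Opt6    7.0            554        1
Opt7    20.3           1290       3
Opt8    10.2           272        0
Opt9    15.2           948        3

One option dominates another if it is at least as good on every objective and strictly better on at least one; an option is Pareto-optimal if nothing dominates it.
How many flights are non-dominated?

Opt1: dominated by Opt3 (duration 8.8≤13.6, price 606≤850, layovers 0≤0).
Opt2: dominated by Opt8 (duration 10.2≤13.5, price 272≤464, layovers 0≤1).
Opt3: not dominated.
Opt4: dominated by Opt3 (duration 8.8≤11.4, price 606≤1183, layovers 0≤1).
Opt5: not dominated (best duration).
Opt6: not dominated.
Opt7: dominated by Opt1 (duration 13.6≤20.3, price 850≤1290, layovers 0≤3).
Opt8: not dominated (best price).
Opt9: dominated by Opt1 (duration 13.6≤15.2, price 850≤948, layovers 0≤3).
Pareto-optimal: Opt3, Opt5, Opt6, Opt8 → 4.

4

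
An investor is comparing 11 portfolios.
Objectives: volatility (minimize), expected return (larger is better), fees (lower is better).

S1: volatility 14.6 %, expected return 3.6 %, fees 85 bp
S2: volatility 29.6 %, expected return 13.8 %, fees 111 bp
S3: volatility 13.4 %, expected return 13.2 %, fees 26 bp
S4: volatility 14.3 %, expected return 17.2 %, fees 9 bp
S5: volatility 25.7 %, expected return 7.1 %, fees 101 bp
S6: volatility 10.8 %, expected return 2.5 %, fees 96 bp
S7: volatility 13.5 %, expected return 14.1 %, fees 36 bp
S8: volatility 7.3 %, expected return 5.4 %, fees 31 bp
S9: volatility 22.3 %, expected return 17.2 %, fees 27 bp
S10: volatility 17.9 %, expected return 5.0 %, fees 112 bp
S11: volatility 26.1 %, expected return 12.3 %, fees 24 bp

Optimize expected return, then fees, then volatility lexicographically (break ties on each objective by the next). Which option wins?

S4

First maximize expected return: best is 17.2, kept {S4, S9}.
Then minimize fees: best is 9, kept {S4}.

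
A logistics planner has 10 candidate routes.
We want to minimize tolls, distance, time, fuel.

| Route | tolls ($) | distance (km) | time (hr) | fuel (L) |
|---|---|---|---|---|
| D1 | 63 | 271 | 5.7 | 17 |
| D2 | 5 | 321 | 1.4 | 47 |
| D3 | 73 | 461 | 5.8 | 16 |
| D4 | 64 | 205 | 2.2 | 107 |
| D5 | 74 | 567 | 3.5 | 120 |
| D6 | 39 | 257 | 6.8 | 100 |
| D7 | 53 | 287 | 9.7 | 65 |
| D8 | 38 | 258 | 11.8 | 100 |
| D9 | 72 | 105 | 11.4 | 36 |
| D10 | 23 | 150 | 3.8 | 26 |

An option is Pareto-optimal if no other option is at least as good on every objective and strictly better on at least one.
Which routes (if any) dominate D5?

D2, D4

D2: tolls 5≤74, distance 321≤567, time 1.4≤3.5, fuel 47≤120 — dominates D5.
D4: tolls 64≤74, distance 205≤567, time 2.2≤3.5, fuel 107≤120 — dominates D5.
Others (D1, D3, D6, D7, D8, D9, D10) are each worse than D5 on at least one objective.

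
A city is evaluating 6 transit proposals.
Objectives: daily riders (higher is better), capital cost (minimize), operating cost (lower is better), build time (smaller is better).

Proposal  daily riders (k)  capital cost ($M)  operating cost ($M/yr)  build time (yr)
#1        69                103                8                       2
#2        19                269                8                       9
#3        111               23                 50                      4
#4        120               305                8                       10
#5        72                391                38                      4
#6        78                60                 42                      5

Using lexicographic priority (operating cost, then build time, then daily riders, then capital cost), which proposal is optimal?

#1

First minimize operating cost: best is 8, kept {#1, #2, #4}.
Then minimize build time: best is 2, kept {#1}.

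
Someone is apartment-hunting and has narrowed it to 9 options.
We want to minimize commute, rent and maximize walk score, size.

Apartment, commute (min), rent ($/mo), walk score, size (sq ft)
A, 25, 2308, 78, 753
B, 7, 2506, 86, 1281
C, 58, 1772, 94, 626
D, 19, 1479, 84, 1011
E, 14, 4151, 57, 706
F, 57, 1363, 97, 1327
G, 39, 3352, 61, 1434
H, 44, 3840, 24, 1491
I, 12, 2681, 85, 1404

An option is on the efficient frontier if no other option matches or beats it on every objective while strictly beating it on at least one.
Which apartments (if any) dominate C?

F: commute 57≤58, rent 1363≤1772, walk score 97≥94, size 1327≥626 — dominates C.
Others (A, B, D, E, G, H, I) are each worse than C on at least one objective.

F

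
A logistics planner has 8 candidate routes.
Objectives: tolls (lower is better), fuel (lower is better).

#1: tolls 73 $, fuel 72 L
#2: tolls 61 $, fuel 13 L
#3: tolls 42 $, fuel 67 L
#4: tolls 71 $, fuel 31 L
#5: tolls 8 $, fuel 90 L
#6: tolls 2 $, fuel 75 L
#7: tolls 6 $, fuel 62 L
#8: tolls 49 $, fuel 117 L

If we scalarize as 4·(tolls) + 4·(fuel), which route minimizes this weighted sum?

#1: 4·73 + 4·72 = 580
#2: 4·61 + 4·13 = 296
#3: 4·42 + 4·67 = 436
#4: 4·71 + 4·31 = 408
#5: 4·8 + 4·90 = 392
#6: 4·2 + 4·75 = 308
#7: 4·6 + 4·62 = 272
#8: 4·49 + 4·117 = 664
Lowest: #7 at 272.

#7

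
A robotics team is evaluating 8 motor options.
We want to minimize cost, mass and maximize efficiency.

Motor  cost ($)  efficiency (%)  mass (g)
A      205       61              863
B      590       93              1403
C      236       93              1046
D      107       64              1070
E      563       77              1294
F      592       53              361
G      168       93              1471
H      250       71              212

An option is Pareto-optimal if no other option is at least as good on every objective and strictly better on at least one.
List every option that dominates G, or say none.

none

A: worse on cost (205 vs 168).
B: worse on cost (590 vs 168).
C: worse on cost (236 vs 168).
D: worse on efficiency (64 vs 93).
E: worse on cost (563 vs 168).
F: worse on cost (592 vs 168).
H: worse on cost (250 vs 168).
No option dominates G.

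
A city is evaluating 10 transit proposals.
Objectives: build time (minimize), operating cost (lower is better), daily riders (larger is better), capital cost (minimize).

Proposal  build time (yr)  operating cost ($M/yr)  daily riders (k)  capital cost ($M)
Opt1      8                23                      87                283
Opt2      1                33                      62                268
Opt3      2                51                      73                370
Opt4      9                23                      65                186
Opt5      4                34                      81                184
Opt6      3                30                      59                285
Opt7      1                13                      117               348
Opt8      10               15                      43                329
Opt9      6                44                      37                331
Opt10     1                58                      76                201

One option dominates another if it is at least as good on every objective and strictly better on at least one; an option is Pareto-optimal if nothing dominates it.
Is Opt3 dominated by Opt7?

Yes

Opt7 vs Opt3: build time 1≤2, operating cost 13≤51, daily riders 117≥73, capital cost 348≤370 — Opt7 is at least as good on every objective with at least one strict improvement.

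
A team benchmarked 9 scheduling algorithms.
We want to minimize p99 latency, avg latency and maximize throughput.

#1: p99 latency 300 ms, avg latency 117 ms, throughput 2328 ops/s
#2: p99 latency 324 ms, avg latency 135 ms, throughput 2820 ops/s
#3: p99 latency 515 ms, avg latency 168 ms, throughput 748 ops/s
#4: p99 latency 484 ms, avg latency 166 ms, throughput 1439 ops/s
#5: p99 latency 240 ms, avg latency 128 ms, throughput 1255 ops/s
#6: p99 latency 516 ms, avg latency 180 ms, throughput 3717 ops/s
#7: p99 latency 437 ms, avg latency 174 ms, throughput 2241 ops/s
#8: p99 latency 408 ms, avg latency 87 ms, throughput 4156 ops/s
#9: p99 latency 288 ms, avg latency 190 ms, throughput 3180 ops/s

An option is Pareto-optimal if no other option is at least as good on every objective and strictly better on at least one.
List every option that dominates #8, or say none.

#1: worse on avg latency (117 vs 87).
#2: worse on avg latency (135 vs 87).
#3: worse on p99 latency (515 vs 408).
#4: worse on p99 latency (484 vs 408).
#5: worse on avg latency (128 vs 87).
#6: worse on p99 latency (516 vs 408).
#7: worse on p99 latency (437 vs 408).
#9: worse on avg latency (190 vs 87).
No option dominates #8.

none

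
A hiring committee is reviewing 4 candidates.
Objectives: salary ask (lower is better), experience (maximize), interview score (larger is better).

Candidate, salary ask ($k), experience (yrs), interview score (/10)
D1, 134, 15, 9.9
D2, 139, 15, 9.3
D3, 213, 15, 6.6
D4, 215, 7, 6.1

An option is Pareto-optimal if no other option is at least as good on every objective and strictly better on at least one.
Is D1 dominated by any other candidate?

D2: worse on salary ask (139 vs 134).
D3: worse on salary ask (213 vs 134).
D4: worse on salary ask (215 vs 134).
No option is at least as good as D1 on every objective and strictly better on one.

No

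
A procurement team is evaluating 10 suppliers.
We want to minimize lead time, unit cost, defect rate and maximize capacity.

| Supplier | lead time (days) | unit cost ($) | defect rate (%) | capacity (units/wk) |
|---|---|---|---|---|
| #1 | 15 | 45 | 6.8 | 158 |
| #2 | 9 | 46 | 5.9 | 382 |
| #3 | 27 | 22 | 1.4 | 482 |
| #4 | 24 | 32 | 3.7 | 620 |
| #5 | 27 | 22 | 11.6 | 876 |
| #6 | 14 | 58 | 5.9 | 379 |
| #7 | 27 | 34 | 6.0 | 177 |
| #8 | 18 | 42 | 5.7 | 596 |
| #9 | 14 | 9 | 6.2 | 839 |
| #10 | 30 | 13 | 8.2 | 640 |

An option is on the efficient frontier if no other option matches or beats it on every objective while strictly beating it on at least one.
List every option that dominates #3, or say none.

#1: worse on unit cost (45 vs 22).
#2: worse on unit cost (46 vs 22).
#4: worse on unit cost (32 vs 22).
#5: worse on defect rate (11.6 vs 1.4).
#6: worse on unit cost (58 vs 22).
#7: worse on unit cost (34 vs 22).
#8: worse on unit cost (42 vs 22).
#9: worse on defect rate (6.2 vs 1.4).
#10: worse on lead time (30 vs 27).
No option dominates #3.

none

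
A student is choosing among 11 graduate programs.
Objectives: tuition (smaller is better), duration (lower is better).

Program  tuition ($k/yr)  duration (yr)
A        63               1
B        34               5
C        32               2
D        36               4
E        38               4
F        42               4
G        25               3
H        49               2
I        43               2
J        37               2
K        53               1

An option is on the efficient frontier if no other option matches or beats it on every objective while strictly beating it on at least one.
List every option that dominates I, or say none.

C: tuition 32≤43, duration 2≤2 — dominates I.
J: tuition 37≤43, duration 2≤2 — dominates I.
Others (A, B, D, E, F, G, H, K) are each worse than I on at least one objective.

C, J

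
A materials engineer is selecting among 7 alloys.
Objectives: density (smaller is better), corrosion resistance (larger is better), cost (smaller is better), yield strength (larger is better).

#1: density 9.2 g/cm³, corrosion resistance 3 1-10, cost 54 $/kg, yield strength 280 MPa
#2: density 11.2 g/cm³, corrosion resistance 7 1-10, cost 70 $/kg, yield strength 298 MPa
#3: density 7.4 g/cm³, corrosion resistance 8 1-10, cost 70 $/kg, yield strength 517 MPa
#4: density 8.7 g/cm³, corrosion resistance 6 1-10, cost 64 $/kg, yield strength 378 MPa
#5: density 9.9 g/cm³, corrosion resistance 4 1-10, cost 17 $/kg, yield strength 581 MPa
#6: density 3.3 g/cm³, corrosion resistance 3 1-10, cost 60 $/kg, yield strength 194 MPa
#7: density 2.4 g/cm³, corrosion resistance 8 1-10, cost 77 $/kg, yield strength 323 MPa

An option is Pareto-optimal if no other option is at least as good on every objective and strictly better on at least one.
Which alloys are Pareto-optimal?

#1: not dominated.
#2: dominated by #3 (density 7.4≤11.2, corrosion resistance 8≥7, cost 70≤70, yield strength 517≥298).
#3: not dominated.
#4: not dominated.
#5: not dominated (best cost).
#6: not dominated.
#7: not dominated (best density).

#1, #3, #4, #5, #6, #7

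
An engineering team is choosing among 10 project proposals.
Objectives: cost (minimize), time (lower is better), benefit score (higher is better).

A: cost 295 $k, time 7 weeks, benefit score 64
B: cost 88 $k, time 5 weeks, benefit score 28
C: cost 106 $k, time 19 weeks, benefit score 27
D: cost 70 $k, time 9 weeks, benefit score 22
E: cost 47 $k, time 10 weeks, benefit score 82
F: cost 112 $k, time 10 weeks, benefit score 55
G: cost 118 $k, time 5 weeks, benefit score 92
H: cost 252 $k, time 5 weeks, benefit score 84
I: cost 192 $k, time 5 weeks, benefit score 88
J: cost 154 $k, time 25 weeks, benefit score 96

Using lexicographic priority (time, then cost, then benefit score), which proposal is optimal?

B

First minimize time: best is 5, kept {B, G, H, I}.
Then minimize cost: best is 88, kept {B}.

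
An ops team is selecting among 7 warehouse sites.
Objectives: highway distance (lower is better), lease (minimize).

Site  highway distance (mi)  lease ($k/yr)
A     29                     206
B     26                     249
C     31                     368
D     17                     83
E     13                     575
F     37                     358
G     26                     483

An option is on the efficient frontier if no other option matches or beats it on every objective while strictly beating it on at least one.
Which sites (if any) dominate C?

A: highway distance 29≤31, lease 206≤368 — dominates C.
B: highway distance 26≤31, lease 249≤368 — dominates C.
D: highway distance 17≤31, lease 83≤368 — dominates C.
Others (E, F, G) are each worse than C on at least one objective.

A, B, D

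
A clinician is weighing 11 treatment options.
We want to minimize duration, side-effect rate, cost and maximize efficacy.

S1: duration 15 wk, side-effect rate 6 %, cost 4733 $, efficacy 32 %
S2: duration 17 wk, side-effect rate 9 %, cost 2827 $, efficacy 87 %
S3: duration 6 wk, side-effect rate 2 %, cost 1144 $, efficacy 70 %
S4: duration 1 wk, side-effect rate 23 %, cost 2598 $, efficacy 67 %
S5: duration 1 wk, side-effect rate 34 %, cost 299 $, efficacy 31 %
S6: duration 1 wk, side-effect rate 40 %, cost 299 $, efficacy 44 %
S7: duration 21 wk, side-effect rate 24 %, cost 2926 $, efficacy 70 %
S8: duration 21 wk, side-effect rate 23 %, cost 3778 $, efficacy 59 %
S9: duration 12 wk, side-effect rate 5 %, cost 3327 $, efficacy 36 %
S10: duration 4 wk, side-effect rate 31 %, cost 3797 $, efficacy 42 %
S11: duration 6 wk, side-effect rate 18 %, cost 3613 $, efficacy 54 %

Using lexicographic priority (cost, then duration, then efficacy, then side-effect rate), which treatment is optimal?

S6

First minimize cost: best is 299, kept {S5, S6}.
Then minimize duration: best is 1, kept {S5, S6}.
Then maximize efficacy: best is 44, kept {S6}.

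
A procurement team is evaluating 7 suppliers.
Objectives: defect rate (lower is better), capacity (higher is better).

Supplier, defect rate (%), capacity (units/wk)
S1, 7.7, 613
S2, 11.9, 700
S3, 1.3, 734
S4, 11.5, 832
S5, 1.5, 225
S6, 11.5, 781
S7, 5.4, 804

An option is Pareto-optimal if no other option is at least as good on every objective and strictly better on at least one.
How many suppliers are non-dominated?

S1: dominated by S3 (defect rate 1.3≤7.7, capacity 734≥613).
S2: dominated by S3 (defect rate 1.3≤11.9, capacity 734≥700).
S3: not dominated (best defect rate).
S4: not dominated (best capacity).
S5: dominated by S3 (defect rate 1.3≤1.5, capacity 734≥225).
S6: dominated by S4 (defect rate 11.5≤11.5, capacity 832≥781).
S7: not dominated.
Pareto-optimal: S3, S4, S7 → 3.

3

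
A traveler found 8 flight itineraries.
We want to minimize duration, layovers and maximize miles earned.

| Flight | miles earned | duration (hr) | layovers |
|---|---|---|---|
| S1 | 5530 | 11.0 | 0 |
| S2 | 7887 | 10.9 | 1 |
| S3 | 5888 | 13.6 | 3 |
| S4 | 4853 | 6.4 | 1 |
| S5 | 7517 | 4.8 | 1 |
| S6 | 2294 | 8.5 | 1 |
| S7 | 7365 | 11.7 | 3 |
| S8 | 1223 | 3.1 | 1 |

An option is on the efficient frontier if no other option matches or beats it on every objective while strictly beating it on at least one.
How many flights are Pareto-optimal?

4

S1: not dominated (best layovers).
S2: not dominated (best miles earned).
S3: dominated by S2 (miles earned 7887≥5888, duration 10.9≤13.6, layovers 1≤3).
S4: dominated by S5 (miles earned 7517≥4853, duration 4.8≤6.4, layovers 1≤1).
S5: not dominated.
S6: dominated by S4 (miles earned 4853≥2294, duration 6.4≤8.5, layovers 1≤1).
S7: dominated by S2 (miles earned 7887≥7365, duration 10.9≤11.7, layovers 1≤3).
S8: not dominated (best duration).
Pareto-optimal: S1, S2, S5, S8 → 4.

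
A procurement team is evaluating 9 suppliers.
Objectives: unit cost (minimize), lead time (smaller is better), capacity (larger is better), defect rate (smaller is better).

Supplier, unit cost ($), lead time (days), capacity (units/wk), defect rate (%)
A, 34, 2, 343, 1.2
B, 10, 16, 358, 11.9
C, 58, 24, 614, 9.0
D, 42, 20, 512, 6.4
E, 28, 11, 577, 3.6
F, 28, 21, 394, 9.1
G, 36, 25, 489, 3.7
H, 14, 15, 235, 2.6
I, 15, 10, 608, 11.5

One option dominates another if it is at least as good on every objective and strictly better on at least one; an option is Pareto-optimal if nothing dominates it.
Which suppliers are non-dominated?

A, B, C, E, H, I

A: not dominated (best lead time).
B: not dominated (best unit cost).
C: not dominated (best capacity).
D: dominated by E (unit cost 28≤42, lead time 11≤20, capacity 577≥512, defect rate 3.6≤6.4).
E: not dominated.
F: dominated by E (unit cost 28≤28, lead time 11≤21, capacity 577≥394, defect rate 3.6≤9.1).
G: dominated by E (unit cost 28≤36, lead time 11≤25, capacity 577≥489, defect rate 3.6≤3.7).
H: not dominated.
I: not dominated.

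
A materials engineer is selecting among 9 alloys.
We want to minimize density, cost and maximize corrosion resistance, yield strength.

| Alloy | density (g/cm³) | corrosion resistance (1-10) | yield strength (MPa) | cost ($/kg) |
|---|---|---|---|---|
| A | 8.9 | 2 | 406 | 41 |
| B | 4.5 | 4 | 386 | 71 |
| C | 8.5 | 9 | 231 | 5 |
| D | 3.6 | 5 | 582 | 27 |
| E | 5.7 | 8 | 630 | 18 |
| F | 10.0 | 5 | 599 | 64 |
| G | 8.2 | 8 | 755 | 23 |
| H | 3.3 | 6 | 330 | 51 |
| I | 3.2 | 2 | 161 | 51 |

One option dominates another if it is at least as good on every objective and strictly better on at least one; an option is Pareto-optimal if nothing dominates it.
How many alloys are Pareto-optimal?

A: dominated by D (density 3.6≤8.9, corrosion resistance 5≥2, yield strength 582≥406, cost 27≤41).
B: dominated by D (density 3.6≤4.5, corrosion resistance 5≥4, yield strength 582≥386, cost 27≤71).
C: not dominated (best corrosion resistance).
D: not dominated.
E: not dominated.
F: dominated by E (density 5.7≤10.0, corrosion resistance 8≥5, yield strength 630≥599, cost 18≤64).
G: not dominated (best yield strength).
H: not dominated.
I: not dominated (best density).
Pareto-optimal: C, D, E, G, H, I → 6.

6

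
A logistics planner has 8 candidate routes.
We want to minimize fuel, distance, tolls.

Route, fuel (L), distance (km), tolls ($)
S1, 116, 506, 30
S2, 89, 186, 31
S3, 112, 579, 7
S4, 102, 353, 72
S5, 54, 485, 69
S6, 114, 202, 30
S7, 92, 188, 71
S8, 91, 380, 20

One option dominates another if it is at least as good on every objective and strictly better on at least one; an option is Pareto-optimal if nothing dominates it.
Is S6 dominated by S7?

No

S7 vs S6: S7 is worse on tolls (71 vs 30), so it does not dominate S6.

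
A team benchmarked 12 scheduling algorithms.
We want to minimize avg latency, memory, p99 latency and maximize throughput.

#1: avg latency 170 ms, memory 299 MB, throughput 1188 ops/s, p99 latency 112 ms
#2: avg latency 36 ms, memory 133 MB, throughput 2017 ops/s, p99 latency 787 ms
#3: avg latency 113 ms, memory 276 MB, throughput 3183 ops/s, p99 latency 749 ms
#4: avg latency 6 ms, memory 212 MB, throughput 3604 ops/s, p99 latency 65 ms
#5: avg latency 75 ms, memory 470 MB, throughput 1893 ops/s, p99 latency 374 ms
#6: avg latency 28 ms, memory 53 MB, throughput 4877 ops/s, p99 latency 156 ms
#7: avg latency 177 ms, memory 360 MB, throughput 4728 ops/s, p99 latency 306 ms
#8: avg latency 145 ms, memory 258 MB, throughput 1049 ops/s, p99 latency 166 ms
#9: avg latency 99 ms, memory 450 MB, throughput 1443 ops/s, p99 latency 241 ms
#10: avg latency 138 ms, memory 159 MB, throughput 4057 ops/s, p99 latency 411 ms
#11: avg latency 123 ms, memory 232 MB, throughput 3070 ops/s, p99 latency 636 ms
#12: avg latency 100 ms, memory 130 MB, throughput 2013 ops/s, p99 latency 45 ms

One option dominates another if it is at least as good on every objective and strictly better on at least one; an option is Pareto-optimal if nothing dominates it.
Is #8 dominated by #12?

#12 vs #8: avg latency 100≤145, memory 130≤258, throughput 2013≥1049, p99 latency 45≤166 — #12 is at least as good on every objective with at least one strict improvement.

Yes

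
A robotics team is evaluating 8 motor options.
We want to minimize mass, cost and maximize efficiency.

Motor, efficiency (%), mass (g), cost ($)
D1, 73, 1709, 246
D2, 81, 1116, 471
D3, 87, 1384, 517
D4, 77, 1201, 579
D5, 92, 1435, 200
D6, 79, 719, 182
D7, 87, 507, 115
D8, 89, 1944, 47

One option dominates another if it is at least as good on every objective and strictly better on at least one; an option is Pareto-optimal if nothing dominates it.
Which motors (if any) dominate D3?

D7: efficiency 87≥87, mass 507≤1384, cost 115≤517 — dominates D3.
Others (D1, D2, D4, D5, D6, D8) are each worse than D3 on at least one objective.

D7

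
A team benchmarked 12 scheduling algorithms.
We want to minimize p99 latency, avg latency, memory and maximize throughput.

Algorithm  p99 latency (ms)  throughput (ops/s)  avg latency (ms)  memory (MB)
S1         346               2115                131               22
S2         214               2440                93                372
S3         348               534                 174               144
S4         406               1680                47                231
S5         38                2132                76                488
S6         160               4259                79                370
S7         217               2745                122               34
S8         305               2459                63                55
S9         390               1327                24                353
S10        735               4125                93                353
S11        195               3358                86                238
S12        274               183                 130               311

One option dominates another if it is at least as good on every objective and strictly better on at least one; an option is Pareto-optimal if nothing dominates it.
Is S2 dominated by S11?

S11 vs S2: p99 latency 195≤214, throughput 3358≥2440, avg latency 86≤93, memory 238≤372 — S11 is at least as good on every objective with at least one strict improvement.

Yes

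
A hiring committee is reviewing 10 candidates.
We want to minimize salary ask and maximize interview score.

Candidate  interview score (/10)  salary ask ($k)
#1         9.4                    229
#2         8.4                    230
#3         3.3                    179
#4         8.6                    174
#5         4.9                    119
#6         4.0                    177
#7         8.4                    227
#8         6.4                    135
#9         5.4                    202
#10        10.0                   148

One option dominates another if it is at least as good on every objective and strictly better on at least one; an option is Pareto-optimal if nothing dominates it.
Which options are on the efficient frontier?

#5, #8, #10

#1: dominated by #10 (interview score 10.0≥9.4, salary ask 148≤229).
#2: dominated by #1 (interview score 9.4≥8.4, salary ask 229≤230).
#3: dominated by #4 (interview score 8.6≥3.3, salary ask 174≤179).
#4: dominated by #10 (interview score 10.0≥8.6, salary ask 148≤174).
#5: not dominated (best salary ask).
#6: dominated by #4 (interview score 8.6≥4.0, salary ask 174≤177).
#7: dominated by #4 (interview score 8.6≥8.4, salary ask 174≤227).
#8: not dominated.
#9: dominated by #4 (interview score 8.6≥5.4, salary ask 174≤202).
#10: not dominated (best interview score).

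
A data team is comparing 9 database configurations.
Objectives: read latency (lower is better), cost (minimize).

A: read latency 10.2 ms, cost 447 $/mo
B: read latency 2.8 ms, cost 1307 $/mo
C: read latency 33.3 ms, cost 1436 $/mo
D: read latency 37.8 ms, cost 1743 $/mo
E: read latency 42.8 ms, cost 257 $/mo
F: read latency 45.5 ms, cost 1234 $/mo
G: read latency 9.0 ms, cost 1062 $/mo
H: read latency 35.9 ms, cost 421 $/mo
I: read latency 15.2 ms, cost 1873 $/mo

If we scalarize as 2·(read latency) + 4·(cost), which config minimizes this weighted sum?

A: 2·10.2 + 4·447 = 1808.4
B: 2·2.8 + 4·1307 = 5233.6
C: 2·33.3 + 4·1436 = 5810.6
D: 2·37.8 + 4·1743 = 7047.6
E: 2·42.8 + 4·257 = 1113.6
F: 2·45.5 + 4·1234 = 5027.0
G: 2·9.0 + 4·1062 = 4266.0
H: 2·35.9 + 4·421 = 1755.8
I: 2·15.2 + 4·1873 = 7522.4
Lowest: E at 1113.6.

E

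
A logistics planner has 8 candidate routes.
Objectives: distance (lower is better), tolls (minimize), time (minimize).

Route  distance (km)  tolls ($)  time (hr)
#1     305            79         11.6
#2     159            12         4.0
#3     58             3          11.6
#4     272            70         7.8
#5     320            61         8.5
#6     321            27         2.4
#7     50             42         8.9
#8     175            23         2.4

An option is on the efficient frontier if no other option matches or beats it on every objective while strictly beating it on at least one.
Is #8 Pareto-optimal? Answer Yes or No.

#1: worse on distance (305 vs 175).
#2: worse on time (4.0 vs 2.4).
#3: worse on time (11.6 vs 2.4).
#4: worse on distance (272 vs 175).
#5: worse on distance (320 vs 175).
#6: worse on distance (321 vs 175).
#7: worse on tolls (42 vs 23).
No option is at least as good as #8 on every objective and strictly better on one.

Yes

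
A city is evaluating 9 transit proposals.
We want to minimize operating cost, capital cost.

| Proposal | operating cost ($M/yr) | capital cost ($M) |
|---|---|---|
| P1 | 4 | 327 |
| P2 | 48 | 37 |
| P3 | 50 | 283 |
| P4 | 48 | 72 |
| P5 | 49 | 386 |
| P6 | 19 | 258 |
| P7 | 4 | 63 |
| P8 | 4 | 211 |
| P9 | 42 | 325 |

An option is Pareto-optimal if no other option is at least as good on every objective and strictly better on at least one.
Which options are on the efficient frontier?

P1: dominated by P7 (operating cost 4≤4, capital cost 63≤327).
P2: not dominated (best capital cost).
P3: dominated by P2 (operating cost 48≤50, capital cost 37≤283).
P4: dominated by P2 (operating cost 48≤48, capital cost 37≤72).
P5: dominated by P1 (operating cost 4≤49, capital cost 327≤386).
P6: dominated by P7 (operating cost 4≤19, capital cost 63≤258).
P7: not dominated.
P8: dominated by P7 (operating cost 4≤4, capital cost 63≤211).
P9: dominated by P6 (operating cost 19≤42, capital cost 258≤325).

P2, P7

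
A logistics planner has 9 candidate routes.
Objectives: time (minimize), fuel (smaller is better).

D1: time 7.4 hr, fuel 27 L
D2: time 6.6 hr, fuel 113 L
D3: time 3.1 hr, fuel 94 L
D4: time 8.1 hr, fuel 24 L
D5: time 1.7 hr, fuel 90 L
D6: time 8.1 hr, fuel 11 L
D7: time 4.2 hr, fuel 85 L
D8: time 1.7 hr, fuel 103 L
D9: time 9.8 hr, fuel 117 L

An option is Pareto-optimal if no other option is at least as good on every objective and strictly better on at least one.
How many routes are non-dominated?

D1: not dominated.
D2: dominated by D3 (time 3.1≤6.6, fuel 94≤113).
D3: dominated by D5 (time 1.7≤3.1, fuel 90≤94).
D4: dominated by D6 (time 8.1≤8.1, fuel 11≤24).
D5: not dominated.
D6: not dominated (best fuel).
D7: not dominated.
D8: dominated by D5 (time 1.7≤1.7, fuel 90≤103).
D9: dominated by D1 (time 7.4≤9.8, fuel 27≤117).
Pareto-optimal: D1, D5, D6, D7 → 4.

4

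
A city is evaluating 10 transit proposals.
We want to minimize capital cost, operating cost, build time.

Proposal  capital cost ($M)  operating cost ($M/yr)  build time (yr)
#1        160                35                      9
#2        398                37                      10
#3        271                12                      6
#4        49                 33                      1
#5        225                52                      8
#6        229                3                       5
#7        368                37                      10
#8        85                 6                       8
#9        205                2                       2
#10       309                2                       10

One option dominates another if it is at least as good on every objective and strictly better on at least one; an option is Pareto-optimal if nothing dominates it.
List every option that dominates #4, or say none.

none

#1: worse on capital cost (160 vs 49).
#2: worse on capital cost (398 vs 49).
#3: worse on capital cost (271 vs 49).
#5: worse on capital cost (225 vs 49).
#6: worse on capital cost (229 vs 49).
#7: worse on capital cost (368 vs 49).
#8: worse on capital cost (85 vs 49).
#9: worse on capital cost (205 vs 49).
#10: worse on capital cost (309 vs 49).
No option dominates #4.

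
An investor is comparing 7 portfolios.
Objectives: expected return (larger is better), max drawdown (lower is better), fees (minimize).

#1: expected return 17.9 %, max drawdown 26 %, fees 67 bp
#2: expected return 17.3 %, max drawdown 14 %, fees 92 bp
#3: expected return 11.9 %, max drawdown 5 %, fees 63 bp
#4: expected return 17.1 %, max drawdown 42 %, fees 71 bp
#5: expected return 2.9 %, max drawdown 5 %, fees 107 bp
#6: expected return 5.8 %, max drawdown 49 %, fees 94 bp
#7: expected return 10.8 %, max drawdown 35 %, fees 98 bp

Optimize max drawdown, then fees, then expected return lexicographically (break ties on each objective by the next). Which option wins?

First minimize max drawdown: best is 5, kept {#3, #5}.
Then minimize fees: best is 63, kept {#3}.

#3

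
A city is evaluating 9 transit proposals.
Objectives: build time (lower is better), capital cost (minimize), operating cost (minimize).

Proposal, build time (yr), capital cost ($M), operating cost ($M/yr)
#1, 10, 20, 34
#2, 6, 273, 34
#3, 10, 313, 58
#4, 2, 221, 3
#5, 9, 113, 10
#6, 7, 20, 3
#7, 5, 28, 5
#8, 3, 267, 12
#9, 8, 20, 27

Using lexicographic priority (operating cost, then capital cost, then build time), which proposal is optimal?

#6

First minimize operating cost: best is 3, kept {#4, #6}.
Then minimize capital cost: best is 20, kept {#6}.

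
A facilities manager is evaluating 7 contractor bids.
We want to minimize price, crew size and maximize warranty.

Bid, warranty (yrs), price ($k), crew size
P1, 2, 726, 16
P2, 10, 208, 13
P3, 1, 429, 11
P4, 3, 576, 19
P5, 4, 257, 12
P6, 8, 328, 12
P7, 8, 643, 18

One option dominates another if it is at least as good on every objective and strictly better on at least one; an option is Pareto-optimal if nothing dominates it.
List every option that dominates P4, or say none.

P2: warranty 10≥3, price 208≤576, crew size 13≤19 — dominates P4.
P5: warranty 4≥3, price 257≤576, crew size 12≤19 — dominates P4.
P6: warranty 8≥3, price 328≤576, crew size 12≤19 — dominates P4.
Others (P1, P3, P7) are each worse than P4 on at least one objective.

P2, P5, P6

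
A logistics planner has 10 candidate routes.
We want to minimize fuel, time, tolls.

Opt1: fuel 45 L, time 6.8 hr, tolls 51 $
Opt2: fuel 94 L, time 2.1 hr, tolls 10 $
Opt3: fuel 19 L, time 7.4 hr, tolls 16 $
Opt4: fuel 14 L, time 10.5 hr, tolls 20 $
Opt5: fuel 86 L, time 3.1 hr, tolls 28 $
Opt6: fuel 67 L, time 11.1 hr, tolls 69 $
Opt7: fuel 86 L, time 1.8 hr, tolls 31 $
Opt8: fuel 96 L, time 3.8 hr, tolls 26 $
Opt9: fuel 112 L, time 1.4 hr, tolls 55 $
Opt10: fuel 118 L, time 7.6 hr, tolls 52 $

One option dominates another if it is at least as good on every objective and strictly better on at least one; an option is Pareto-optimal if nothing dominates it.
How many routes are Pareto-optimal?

Opt1: not dominated.
Opt2: not dominated (best tolls).
Opt3: not dominated.
Opt4: not dominated (best fuel).
Opt5: not dominated.
Opt6: dominated by Opt1 (fuel 45≤67, time 6.8≤11.1, tolls 51≤69).
Opt7: not dominated.
Opt8: dominated by Opt2 (fuel 94≤96, time 2.1≤3.8, tolls 10≤26).
Opt9: not dominated (best time).
Opt10: dominated by Opt1 (fuel 45≤118, time 6.8≤7.6, tolls 51≤52).
Pareto-optimal: Opt1, Opt2, Opt3, Opt4, Opt5, Opt7, Opt9 → 7.

7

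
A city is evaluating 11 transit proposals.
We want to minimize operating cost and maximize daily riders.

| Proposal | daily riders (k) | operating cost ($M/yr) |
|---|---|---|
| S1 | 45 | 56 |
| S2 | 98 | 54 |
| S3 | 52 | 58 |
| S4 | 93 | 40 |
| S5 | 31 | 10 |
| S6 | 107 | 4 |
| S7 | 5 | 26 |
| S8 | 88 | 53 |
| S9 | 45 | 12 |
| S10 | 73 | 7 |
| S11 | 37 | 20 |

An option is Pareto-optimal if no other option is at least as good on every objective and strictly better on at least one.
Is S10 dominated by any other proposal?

S6 vs S10: daily riders 107≥73, operating cost 4≤7 — S6 is at least as good on every objective and strictly better on at least one, so S6 dominates S10.

Yes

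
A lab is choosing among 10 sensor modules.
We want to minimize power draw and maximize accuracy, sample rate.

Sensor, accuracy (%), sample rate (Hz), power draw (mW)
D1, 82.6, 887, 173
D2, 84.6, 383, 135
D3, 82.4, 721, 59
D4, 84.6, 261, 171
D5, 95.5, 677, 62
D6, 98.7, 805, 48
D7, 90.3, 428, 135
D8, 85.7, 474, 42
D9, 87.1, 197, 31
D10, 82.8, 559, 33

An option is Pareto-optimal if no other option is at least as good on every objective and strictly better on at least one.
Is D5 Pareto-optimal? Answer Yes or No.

D6 vs D5: accuracy 98.7≥95.5, sample rate 805≥677, power draw 48≤62 — D6 is at least as good on every objective and strictly better on at least one, so D6 dominates D5.

No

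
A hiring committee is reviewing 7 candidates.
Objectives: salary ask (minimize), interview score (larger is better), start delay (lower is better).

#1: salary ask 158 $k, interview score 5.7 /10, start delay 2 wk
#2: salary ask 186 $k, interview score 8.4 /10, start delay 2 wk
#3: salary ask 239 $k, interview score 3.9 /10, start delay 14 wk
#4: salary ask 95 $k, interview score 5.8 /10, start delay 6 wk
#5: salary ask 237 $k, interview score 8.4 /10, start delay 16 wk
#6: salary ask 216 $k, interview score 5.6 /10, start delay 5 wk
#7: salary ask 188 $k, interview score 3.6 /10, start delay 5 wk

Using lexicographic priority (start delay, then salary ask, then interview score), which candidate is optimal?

First minimize start delay: best is 2, kept {#1, #2}.
Then minimize salary ask: best is 158, kept {#1}.

#1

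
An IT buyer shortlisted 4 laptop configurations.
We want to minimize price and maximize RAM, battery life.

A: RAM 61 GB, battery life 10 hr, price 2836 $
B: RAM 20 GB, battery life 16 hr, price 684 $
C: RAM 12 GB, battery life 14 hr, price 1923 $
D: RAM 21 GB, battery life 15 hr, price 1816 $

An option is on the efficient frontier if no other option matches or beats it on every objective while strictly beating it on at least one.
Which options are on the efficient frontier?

A, B, D

A: not dominated (best RAM).
B: not dominated (best battery life).
C: dominated by B (RAM 20≥12, battery life 16≥14, price 684≤1923).
D: not dominated.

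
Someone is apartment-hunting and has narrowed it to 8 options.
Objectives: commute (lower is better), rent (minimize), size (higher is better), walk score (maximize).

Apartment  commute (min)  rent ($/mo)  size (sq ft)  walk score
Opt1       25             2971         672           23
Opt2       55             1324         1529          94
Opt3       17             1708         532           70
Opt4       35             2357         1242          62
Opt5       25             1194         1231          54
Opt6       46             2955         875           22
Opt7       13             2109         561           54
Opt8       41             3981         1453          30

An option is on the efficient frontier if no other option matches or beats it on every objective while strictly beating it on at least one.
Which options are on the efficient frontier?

Opt1: dominated by Opt5 (commute 25≤25, rent 1194≤2971, size 1231≥672, walk score 54≥23).
Opt2: not dominated (best size).
Opt3: not dominated.
Opt4: not dominated.
Opt5: not dominated (best rent).
Opt6: dominated by Opt4 (commute 35≤46, rent 2357≤2955, size 1242≥875, walk score 62≥22).
Opt7: not dominated (best commute).
Opt8: not dominated.

Opt2, Opt3, Opt4, Opt5, Opt7, Opt8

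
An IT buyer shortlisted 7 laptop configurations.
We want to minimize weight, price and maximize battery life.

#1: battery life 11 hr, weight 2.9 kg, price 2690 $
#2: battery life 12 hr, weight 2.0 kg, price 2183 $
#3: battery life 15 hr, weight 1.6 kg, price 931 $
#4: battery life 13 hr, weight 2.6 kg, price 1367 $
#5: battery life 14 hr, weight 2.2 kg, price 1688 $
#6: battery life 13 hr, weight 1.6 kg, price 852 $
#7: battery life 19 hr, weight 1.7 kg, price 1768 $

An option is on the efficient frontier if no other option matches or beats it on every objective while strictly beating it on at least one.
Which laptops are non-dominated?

#3, #6, #7

#1: dominated by #2 (battery life 12≥11, weight 2.0≤2.9, price 2183≤2690).
#2: dominated by #3 (battery life 15≥12, weight 1.6≤2.0, price 931≤2183).
#3: not dominated.
#4: dominated by #3 (battery life 15≥13, weight 1.6≤2.6, price 931≤1367).
#5: dominated by #3 (battery life 15≥14, weight 1.6≤2.2, price 931≤1688).
#6: not dominated (best price).
#7: not dominated (best battery life).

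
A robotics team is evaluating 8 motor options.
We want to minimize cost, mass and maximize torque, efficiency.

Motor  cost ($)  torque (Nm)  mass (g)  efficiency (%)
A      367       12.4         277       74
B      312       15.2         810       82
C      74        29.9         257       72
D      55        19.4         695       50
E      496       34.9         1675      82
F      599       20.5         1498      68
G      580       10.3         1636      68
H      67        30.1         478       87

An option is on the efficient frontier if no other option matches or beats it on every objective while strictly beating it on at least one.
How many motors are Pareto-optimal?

A: not dominated.
B: dominated by H (cost 67≤312, torque 30.1≥15.2, mass 478≤810, efficiency 87≥82).
C: not dominated (best mass).
D: not dominated (best cost).
E: not dominated (best torque).
F: dominated by C (cost 74≤599, torque 29.9≥20.5, mass 257≤1498, efficiency 72≥68).
G: dominated by A (cost 367≤580, torque 12.4≥10.3, mass 277≤1636, efficiency 74≥68).
H: not dominated (best efficiency).
Pareto-optimal: A, C, D, E, H → 5.

5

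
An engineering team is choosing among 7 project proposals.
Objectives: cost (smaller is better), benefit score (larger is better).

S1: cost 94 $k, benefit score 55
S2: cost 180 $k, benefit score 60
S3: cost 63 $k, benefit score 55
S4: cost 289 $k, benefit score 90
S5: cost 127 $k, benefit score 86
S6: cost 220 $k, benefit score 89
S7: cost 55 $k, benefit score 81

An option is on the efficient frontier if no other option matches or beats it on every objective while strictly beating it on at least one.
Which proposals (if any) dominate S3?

S7

S7: cost 55≤63, benefit score 81≥55 — dominates S3.
Others (S1, S2, S4, S5, S6) are each worse than S3 on at least one objective.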